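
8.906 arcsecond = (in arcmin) 0.1484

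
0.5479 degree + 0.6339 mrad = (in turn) 0.001623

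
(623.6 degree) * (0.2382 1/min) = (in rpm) 0.4126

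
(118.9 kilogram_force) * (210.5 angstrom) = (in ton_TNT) 5.866e-15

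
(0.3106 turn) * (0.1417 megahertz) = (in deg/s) 1.584e+07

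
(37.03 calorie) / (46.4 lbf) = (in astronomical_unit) 5.018e-12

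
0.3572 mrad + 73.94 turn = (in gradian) 2.958e+04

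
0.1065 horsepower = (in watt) 79.42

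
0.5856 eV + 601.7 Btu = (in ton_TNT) 0.0001517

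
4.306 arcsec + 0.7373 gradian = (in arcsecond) 2393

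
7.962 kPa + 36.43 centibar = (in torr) 333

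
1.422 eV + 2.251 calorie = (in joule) 9.418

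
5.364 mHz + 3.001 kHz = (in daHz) 300.1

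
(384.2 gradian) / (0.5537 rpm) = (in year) 3.3e-06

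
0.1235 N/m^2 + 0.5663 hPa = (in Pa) 56.75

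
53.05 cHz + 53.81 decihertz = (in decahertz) 0.5912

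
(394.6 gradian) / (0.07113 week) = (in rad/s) 0.0001441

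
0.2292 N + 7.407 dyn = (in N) 0.2293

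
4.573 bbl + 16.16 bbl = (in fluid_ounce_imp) 1.16e+05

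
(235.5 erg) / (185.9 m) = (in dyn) 0.01267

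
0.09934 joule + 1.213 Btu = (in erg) 1.28e+10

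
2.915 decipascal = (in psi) 4.228e-05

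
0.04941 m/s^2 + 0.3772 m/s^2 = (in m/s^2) 0.4266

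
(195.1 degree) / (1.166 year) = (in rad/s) 9.26e-08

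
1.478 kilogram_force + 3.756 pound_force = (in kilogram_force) 3.182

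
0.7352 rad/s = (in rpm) 7.021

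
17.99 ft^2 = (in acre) 0.000413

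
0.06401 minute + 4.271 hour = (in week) 0.02543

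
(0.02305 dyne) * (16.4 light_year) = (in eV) 2.232e+29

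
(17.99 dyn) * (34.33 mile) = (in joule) 9.939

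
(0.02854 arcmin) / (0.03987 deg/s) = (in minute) 0.0001988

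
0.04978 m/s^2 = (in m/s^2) 0.04978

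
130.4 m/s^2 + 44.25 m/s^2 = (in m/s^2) 174.7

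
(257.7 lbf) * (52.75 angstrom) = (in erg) 60.47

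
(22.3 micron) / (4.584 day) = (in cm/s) 5.63e-09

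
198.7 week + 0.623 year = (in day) 1618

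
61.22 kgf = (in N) 600.4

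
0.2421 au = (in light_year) 3.828e-06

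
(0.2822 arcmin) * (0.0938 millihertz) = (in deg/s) 4.412e-07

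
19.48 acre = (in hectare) 7.883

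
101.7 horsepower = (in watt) 7.584e+04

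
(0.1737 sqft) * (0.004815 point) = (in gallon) 7.241e-06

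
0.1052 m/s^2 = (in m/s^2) 0.1052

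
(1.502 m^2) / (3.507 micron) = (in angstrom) 4.283e+15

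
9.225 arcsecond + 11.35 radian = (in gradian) 722.6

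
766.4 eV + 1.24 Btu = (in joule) 1308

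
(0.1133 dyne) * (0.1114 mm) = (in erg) 0.001262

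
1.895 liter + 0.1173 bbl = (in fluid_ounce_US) 694.7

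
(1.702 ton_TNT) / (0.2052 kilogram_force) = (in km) 3.539e+06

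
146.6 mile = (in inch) 9.289e+06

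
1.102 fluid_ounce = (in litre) 0.03259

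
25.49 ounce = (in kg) 0.7226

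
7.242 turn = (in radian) 45.5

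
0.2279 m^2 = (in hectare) 2.279e-05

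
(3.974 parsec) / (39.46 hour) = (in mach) 2.535e+09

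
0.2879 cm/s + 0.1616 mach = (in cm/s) 5503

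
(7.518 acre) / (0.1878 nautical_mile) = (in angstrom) 8.747e+11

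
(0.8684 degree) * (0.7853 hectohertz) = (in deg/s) 68.2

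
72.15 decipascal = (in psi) 0.001046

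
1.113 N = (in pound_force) 0.2502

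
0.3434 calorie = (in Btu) 0.001362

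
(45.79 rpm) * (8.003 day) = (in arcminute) 1.14e+10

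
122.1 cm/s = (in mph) 2.731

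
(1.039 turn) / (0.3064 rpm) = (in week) 0.0003364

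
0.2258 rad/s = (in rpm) 2.156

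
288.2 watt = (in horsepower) 0.3865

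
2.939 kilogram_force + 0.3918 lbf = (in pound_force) 6.871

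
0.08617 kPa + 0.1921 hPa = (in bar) 0.001054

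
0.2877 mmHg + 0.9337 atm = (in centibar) 94.65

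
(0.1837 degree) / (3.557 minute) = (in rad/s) 1.502e-05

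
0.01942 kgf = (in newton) 0.1904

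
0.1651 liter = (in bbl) 0.001038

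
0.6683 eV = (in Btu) 1.015e-22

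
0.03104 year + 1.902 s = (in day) 11.33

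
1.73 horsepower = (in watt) 1290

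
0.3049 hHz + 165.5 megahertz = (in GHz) 0.1655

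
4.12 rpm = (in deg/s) 24.72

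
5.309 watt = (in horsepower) 0.007119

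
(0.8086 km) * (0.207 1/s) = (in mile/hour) 374.4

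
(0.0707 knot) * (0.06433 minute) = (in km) 0.0001404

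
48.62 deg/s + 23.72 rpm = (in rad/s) 3.333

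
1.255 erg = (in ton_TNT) 3e-17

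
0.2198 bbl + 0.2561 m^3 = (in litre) 291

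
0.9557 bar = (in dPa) 9.557e+05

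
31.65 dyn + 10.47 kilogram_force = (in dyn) 1.027e+07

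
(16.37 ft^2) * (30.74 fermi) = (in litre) 4.675e-11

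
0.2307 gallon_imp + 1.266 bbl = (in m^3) 0.2023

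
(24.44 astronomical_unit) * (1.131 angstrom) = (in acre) 0.1022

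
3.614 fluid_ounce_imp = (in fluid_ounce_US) 3.472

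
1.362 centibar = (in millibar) 13.62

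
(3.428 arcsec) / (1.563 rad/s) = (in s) 1.063e-05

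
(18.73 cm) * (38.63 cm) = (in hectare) 7.235e-06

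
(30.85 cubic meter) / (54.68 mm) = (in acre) 0.1394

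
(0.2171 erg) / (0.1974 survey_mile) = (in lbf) 1.536e-11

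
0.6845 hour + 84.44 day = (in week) 12.07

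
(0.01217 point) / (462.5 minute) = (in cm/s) 1.547e-08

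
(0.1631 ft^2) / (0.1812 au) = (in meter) 5.59e-13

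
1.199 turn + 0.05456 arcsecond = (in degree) 431.6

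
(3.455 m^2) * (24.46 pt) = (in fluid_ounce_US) 1008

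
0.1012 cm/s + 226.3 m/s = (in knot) 439.9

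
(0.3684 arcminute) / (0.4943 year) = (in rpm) 6.565e-11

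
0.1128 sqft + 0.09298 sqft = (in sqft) 0.2058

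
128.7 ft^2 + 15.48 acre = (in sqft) 6.744e+05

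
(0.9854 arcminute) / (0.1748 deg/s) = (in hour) 2.61e-05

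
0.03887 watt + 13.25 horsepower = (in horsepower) 13.25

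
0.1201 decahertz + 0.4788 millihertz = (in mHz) 1201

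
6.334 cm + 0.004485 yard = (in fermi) 6.744e+13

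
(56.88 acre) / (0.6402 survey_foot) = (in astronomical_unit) 7.885e-06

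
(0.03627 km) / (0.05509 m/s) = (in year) 2.088e-05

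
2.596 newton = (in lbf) 0.5836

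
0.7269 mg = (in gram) 0.0007269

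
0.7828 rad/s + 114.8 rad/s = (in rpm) 1104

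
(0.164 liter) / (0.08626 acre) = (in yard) 5.138e-07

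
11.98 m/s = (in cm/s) 1198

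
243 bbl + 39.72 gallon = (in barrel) 243.9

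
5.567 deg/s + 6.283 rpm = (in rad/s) 0.7551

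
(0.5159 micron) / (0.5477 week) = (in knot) 3.027e-12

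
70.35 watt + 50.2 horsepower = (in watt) 3.75e+04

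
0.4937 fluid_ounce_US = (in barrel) 9.183e-05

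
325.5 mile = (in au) 3.502e-06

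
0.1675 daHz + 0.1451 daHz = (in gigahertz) 3.126e-09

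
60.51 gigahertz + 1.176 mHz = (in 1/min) 3.631e+12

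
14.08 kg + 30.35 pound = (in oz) 982.3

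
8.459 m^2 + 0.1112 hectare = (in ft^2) 1.206e+04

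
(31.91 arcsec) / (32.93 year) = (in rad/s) 1.49e-13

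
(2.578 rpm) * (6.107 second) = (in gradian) 105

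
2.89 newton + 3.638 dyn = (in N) 2.89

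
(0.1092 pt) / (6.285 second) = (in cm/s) 0.0006129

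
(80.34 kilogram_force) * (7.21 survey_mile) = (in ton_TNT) 0.002185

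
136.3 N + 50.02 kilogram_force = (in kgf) 63.92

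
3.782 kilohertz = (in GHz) 3.782e-06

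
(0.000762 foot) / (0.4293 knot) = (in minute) 1.753e-05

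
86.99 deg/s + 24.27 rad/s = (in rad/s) 25.79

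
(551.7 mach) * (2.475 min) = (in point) 7.908e+10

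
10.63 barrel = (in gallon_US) 446.5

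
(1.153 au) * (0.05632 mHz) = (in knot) 1.888e+07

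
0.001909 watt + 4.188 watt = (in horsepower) 0.005619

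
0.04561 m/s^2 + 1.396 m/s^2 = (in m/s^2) 1.442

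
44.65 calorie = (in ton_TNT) 4.465e-08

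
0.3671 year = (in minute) 1.929e+05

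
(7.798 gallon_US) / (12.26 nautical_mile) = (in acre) 3.213e-10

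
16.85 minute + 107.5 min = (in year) 0.0002366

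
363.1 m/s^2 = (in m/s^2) 363.1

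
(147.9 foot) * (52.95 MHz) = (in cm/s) 2.387e+11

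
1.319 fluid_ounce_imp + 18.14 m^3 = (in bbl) 114.1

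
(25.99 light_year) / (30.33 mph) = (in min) 3.022e+14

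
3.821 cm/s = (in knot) 0.07427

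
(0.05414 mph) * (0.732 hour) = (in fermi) 6.378e+16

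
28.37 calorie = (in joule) 118.7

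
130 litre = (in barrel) 0.8177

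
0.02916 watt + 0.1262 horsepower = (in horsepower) 0.1262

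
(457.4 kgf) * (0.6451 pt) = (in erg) 1.021e+07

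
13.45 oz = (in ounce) 13.45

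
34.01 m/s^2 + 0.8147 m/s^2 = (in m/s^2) 34.82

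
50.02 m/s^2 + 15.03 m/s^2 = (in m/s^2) 65.05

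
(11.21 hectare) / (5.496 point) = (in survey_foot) 1.897e+08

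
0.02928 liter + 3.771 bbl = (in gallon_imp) 131.9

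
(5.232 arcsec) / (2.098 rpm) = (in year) 3.661e-12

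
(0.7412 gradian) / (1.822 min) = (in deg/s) 0.006102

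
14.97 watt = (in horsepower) 0.02008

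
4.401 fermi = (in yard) 4.813e-15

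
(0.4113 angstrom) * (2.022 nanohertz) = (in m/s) 8.316e-20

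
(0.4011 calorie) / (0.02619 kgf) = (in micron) 6.534e+06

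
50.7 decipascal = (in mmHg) 0.03803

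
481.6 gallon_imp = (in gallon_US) 578.4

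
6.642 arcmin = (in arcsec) 398.5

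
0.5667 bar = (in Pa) 5.667e+04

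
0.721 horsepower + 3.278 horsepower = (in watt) 2982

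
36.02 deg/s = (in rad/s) 0.6287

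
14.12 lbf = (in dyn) 6.281e+06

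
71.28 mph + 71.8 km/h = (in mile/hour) 115.9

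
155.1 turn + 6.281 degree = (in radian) 974.6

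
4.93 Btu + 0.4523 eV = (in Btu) 4.93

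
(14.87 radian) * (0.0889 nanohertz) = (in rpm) 1.262e-08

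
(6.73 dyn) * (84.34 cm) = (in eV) 3.543e+14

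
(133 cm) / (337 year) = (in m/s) 1.251e-10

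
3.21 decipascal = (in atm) 3.168e-06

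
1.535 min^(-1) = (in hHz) 0.0002558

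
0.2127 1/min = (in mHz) 3.545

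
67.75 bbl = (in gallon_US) 2845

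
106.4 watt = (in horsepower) 0.1427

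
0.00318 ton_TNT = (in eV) 8.304e+25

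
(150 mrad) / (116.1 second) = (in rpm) 0.01234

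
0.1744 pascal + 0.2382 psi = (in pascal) 1643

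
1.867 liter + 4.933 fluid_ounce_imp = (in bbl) 0.01262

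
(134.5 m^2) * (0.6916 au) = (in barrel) 8.753e+13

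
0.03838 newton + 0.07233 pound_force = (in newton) 0.3601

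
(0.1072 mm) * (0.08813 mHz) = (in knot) 1.836e-08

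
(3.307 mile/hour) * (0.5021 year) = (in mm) 2.341e+10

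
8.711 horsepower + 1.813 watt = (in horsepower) 8.713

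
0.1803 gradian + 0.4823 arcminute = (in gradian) 0.1892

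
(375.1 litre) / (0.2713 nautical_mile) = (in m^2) 0.0007465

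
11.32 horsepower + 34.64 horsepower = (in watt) 3.427e+04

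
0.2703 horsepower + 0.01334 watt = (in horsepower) 0.2703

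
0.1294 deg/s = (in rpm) 0.02157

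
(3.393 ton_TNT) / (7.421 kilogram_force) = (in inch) 7.68e+09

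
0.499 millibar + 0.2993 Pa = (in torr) 0.3765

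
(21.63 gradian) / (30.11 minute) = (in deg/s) 0.01078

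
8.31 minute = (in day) 0.005771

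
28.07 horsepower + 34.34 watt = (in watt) 2.097e+04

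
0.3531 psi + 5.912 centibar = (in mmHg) 62.6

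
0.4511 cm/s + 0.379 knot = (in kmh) 0.7181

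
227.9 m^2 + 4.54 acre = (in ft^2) 2.002e+05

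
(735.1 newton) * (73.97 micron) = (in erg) 5.438e+05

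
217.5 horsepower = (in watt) 1.622e+05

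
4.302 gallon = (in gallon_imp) 3.582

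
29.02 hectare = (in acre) 71.71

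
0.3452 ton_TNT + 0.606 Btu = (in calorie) 3.452e+08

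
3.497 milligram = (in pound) 7.71e-06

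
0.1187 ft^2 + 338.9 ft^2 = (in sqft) 339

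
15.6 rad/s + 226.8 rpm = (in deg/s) 2255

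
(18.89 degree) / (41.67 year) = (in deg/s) 1.437e-08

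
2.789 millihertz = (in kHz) 2.789e-06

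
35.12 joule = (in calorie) 8.394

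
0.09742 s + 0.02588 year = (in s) 8.162e+05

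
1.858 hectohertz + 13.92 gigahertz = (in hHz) 1.392e+08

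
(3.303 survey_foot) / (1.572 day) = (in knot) 1.441e-05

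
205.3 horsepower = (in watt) 1.531e+05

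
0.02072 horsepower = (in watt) 15.45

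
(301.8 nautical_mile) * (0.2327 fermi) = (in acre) 3.214e-14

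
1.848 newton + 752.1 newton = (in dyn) 7.539e+07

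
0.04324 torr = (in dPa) 57.65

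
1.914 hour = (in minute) 114.8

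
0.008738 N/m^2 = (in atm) 8.624e-08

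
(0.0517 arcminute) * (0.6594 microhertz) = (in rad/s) 9.917e-12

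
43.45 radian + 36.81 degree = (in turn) 7.018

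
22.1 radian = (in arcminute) 7.597e+04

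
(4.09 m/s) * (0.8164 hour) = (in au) 8.035e-08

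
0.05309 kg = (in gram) 53.09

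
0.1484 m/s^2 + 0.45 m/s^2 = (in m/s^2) 0.5984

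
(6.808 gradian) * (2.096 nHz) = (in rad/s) 2.241e-10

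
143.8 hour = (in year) 0.01642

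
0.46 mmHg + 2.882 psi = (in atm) 0.1967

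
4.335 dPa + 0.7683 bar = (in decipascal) 7.683e+05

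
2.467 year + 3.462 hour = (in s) 7.781e+07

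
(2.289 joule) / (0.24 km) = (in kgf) 0.0009726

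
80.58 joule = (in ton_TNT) 1.926e-08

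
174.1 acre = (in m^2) 7.046e+05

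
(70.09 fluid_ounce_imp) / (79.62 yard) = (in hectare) 2.735e-09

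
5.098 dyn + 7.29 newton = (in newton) 7.29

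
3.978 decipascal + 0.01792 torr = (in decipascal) 27.87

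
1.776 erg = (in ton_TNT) 4.245e-17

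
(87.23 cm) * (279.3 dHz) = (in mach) 0.07155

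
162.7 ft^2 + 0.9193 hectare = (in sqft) 9.912e+04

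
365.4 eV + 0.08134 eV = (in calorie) 1.4e-17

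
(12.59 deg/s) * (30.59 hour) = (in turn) 3851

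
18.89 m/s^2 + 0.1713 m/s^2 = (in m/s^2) 19.06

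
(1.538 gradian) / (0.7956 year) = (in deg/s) 5.517e-08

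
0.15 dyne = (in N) 1.5e-06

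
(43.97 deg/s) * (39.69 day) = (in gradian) 1.675e+08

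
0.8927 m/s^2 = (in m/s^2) 0.8927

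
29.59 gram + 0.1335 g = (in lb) 0.06553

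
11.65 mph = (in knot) 10.12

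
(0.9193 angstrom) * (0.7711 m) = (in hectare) 7.089e-15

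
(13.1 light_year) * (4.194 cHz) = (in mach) 1.527e+13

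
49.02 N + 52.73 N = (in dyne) 1.018e+07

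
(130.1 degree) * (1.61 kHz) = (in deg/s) 2.095e+05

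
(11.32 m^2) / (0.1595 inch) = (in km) 2.794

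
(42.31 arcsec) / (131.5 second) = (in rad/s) 1.56e-06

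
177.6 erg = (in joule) 1.776e-05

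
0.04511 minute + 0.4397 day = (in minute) 633.2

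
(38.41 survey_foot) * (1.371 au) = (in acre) 5.933e+08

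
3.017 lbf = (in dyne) 1.342e+06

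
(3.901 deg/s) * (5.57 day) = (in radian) 3.277e+04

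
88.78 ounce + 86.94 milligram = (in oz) 88.78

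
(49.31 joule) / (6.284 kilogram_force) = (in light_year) 8.458e-17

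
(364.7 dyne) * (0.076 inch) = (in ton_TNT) 1.683e-15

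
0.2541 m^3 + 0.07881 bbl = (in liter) 266.6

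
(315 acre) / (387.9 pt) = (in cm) 9.316e+08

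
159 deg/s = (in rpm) 26.5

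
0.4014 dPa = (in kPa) 4.014e-05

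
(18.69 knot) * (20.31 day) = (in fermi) 1.687e+22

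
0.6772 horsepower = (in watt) 505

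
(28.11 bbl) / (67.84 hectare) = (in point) 0.01867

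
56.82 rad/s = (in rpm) 542.6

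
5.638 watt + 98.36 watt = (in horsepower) 0.1395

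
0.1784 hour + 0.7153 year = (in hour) 6266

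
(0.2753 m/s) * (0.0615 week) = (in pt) 2.903e+07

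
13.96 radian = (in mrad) 1.396e+04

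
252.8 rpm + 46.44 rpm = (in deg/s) 1795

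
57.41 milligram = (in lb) 0.0001266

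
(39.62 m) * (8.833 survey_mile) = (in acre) 139.2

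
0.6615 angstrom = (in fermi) 6.615e+04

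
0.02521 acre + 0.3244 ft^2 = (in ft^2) 1098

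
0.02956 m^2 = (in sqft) 0.3182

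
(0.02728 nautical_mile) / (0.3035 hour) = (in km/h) 0.1665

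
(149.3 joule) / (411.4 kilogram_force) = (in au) 2.474e-13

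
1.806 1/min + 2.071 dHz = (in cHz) 23.72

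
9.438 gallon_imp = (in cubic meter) 0.04291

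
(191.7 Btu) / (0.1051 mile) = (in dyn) 1.196e+08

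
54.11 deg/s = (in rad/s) 0.9444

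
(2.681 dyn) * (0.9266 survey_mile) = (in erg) 3.998e+05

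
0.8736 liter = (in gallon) 0.2308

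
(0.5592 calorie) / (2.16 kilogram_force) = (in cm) 11.05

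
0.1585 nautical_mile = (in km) 0.2935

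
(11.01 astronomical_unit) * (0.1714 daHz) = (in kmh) 1.016e+13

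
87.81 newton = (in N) 87.81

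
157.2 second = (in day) 0.001819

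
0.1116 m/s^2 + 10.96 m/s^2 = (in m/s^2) 11.07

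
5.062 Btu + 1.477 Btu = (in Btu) 6.539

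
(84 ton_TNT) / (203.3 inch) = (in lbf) 1.53e+10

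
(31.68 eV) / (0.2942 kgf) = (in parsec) 5.701e-35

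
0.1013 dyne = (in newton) 1.013e-06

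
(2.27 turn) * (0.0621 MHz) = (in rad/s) 8.857e+05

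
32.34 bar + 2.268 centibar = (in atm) 31.94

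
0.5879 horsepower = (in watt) 438.4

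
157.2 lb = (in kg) 71.3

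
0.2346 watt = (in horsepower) 0.0003146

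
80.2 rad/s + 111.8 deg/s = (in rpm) 784.5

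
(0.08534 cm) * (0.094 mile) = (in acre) 3.19e-05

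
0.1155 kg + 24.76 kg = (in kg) 24.88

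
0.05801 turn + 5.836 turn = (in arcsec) 7.639e+06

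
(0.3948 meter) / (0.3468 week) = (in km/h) 6.776e-06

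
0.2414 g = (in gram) 0.2414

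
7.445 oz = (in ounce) 7.445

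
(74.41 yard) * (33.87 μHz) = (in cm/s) 0.2305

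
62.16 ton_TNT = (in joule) 2.601e+11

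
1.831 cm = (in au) 1.224e-13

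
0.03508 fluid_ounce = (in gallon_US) 0.0002741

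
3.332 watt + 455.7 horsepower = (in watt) 3.398e+05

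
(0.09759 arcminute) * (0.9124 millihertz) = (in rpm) 2.473e-07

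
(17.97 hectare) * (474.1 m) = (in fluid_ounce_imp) 2.998e+12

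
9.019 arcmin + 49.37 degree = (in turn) 0.1376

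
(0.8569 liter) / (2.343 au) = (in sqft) 2.631e-14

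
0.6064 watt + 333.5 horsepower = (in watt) 2.487e+05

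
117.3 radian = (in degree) 6721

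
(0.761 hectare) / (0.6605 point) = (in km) 3.266e+04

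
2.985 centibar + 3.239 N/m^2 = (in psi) 0.4334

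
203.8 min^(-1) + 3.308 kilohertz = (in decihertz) 3.311e+04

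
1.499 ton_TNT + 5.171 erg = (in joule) 6.272e+09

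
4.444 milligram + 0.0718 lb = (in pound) 0.07181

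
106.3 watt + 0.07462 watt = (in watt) 106.4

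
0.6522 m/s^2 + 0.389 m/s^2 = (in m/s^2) 1.041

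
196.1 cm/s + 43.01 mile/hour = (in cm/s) 2119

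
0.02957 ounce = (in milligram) 838.3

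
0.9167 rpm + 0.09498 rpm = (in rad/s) 0.1059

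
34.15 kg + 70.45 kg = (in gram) 1.046e+05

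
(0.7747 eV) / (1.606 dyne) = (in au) 5.166e-26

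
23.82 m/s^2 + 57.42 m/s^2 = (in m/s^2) 81.24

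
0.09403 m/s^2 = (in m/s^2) 0.09403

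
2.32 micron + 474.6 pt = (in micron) 1.674e+05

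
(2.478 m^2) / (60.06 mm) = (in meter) 41.26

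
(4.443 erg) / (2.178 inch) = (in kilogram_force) 8.19e-07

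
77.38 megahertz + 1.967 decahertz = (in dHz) 7.738e+08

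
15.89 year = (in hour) 1.392e+05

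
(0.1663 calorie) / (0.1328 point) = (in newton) 1.485e+04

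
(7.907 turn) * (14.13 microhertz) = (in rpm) 0.006704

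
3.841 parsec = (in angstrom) 1.185e+27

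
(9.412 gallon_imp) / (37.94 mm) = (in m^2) 1.128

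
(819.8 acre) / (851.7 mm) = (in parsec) 1.262e-10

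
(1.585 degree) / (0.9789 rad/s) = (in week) 4.673e-08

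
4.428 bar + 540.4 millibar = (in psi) 72.06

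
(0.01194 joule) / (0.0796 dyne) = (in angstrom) 1.5e+14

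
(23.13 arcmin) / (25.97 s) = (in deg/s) 0.01484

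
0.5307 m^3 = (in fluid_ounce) 1.795e+04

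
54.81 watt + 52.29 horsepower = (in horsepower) 52.36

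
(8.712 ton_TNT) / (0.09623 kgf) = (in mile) 2.4e+07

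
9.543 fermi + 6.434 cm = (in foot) 0.2111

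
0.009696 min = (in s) 0.5818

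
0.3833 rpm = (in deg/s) 2.3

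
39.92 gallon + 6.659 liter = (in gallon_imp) 34.71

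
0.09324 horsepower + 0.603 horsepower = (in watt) 519.2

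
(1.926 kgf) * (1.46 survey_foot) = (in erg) 8.405e+07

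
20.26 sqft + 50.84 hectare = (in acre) 125.6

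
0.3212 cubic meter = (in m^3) 0.3212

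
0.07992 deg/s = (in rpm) 0.01332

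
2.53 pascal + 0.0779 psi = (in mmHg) 4.048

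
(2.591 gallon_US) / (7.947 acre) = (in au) 2.039e-18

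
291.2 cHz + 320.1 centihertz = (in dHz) 61.13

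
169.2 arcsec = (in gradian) 0.05222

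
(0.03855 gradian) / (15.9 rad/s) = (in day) 4.408e-10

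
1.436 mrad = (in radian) 0.001436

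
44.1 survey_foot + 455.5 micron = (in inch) 529.2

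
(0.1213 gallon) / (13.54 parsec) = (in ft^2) 1.183e-20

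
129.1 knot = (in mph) 148.6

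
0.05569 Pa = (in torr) 0.0004177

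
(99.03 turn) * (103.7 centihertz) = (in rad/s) 645.2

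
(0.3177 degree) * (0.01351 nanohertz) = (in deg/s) 4.292e-12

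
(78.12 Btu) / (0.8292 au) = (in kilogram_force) 6.775e-08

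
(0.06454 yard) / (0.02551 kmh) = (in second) 8.328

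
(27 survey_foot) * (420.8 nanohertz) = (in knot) 6.732e-06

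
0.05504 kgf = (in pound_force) 0.1213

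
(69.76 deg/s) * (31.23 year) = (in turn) 1.908e+08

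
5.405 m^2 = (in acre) 0.001336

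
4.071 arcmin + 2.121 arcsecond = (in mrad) 1.194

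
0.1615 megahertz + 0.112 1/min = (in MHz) 0.1615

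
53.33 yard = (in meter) 48.76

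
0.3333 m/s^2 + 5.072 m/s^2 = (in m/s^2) 5.405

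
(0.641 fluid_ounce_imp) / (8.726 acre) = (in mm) 5.158e-07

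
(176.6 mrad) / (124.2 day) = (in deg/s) 9.429e-07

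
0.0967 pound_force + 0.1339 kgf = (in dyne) 1.743e+05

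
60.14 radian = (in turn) 9.572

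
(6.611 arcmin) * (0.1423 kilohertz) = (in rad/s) 0.2737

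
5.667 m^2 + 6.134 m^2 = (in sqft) 127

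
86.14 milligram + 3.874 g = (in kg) 0.00396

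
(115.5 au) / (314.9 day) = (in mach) 1865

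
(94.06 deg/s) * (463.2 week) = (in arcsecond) 9.486e+13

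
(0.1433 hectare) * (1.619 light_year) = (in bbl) 1.381e+20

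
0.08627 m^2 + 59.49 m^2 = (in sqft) 641.3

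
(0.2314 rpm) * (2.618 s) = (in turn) 0.0101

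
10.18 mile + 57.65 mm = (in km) 16.38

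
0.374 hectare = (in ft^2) 4.026e+04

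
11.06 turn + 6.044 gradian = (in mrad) 6.959e+04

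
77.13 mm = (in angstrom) 7.713e+08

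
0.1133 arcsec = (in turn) 8.742e-08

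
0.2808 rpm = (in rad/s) 0.02941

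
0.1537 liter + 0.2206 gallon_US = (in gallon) 0.2612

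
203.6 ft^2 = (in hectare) 0.001892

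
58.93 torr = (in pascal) 7857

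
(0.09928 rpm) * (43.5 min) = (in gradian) 1727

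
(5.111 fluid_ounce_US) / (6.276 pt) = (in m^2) 0.06827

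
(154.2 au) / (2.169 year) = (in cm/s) 3.372e+07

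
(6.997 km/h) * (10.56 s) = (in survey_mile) 0.01275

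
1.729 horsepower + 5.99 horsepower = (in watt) 5756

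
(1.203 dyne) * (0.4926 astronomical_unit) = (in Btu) 840.3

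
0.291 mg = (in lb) 6.415e-07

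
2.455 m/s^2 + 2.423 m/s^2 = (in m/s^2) 4.878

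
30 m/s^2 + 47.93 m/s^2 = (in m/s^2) 77.93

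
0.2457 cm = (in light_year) 2.597e-19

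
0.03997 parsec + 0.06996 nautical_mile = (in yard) 1.349e+15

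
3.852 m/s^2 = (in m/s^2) 3.852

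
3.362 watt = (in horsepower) 0.004509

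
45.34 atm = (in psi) 666.3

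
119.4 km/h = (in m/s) 33.17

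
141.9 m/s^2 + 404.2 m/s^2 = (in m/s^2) 546.1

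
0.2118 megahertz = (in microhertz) 2.118e+11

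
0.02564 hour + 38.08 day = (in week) 5.44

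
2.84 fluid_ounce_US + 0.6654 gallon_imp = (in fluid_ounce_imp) 109.4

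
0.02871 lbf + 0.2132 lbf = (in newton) 1.076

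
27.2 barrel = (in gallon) 1142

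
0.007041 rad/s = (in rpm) 0.06724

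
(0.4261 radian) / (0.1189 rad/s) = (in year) 1.136e-07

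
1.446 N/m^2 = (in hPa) 0.01446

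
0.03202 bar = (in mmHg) 24.02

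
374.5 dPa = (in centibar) 0.03745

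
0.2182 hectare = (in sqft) 2.349e+04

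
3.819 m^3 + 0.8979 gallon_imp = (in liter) 3823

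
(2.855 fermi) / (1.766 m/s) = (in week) 2.673e-21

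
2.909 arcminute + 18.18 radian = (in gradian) 1157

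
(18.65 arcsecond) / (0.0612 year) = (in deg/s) 2.684e-09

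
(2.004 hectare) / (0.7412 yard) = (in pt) 8.382e+07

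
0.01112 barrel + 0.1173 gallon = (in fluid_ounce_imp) 77.85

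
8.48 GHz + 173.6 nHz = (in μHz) 8.48e+15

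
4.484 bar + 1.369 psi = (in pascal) 4.578e+05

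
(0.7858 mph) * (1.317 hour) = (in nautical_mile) 0.8993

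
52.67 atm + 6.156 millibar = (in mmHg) 4.003e+04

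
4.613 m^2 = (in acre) 0.00114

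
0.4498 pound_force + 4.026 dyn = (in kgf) 0.204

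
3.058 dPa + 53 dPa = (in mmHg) 0.04205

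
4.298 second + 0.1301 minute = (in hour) 0.003362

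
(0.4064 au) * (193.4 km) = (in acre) 2.905e+12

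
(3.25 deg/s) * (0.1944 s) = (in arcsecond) 2274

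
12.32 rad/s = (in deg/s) 705.9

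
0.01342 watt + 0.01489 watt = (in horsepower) 3.796e-05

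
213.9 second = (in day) 0.002476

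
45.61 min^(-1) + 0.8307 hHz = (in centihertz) 8383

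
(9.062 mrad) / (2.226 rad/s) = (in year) 1.291e-10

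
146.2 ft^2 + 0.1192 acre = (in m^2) 496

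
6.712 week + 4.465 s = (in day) 46.98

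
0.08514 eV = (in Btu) 1.293e-23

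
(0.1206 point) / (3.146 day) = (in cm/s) 1.565e-08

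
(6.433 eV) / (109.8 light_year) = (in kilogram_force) 1.012e-37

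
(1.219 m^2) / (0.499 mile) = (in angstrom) 1.518e+07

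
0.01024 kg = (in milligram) 1.024e+04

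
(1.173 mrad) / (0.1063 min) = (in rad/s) 0.0001839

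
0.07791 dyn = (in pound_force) 1.751e-07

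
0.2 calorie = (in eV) 5.223e+18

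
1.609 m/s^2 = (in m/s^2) 1.609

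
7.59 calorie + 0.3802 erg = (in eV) 1.982e+20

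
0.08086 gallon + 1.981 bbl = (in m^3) 0.3153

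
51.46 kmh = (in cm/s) 1429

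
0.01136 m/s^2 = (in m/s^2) 0.01136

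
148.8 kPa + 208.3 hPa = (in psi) 24.6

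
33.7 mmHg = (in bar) 0.04493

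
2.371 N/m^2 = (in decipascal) 23.71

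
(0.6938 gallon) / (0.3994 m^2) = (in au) 4.396e-14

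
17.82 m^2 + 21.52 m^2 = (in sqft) 423.5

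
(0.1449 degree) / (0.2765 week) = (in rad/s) 1.512e-08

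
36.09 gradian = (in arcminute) 1949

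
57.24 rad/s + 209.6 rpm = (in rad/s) 79.19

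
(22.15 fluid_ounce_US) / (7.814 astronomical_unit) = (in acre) 1.385e-19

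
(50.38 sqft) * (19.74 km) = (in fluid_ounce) 3.124e+09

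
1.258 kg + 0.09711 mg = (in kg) 1.258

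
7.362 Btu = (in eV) 4.848e+22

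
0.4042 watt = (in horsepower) 0.000542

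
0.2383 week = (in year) 0.00457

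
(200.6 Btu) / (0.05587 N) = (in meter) 3.788e+06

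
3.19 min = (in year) 6.069e-06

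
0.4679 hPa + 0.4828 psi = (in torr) 25.32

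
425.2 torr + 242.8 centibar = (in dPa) 2.995e+06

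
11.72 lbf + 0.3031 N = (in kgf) 5.347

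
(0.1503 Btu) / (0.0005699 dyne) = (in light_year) 2.941e-06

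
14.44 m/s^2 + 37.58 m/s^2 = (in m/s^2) 52.02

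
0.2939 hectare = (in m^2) 2939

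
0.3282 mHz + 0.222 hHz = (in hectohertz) 0.222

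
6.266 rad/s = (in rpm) 59.84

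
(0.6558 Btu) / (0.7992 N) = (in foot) 2840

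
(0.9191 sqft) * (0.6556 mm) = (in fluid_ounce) 1.893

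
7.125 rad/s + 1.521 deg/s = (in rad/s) 7.152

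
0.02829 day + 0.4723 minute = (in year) 7.841e-05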